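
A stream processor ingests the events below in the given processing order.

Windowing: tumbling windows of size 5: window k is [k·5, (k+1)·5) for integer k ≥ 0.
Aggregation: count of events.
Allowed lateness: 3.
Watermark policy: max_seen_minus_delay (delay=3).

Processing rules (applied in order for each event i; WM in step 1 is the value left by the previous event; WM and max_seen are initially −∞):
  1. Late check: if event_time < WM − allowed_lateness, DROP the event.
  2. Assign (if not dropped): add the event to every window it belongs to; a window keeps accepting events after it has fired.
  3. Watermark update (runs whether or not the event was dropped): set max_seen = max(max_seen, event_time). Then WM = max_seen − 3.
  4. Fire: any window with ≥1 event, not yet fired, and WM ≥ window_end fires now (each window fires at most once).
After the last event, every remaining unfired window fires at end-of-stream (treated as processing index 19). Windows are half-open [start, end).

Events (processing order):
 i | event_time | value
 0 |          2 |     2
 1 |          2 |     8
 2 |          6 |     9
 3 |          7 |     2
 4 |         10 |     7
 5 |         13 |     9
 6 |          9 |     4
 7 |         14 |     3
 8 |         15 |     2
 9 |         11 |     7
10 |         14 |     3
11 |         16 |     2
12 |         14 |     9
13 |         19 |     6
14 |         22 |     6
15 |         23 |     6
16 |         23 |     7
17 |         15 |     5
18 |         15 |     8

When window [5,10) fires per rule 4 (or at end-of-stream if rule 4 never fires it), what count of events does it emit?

i=0 t=2 v=2: → [0,5); WM=-1
i=1 t=2 v=8: → [0,5); WM=-1
i=2 t=6 v=9: → [5,10); WM=3
i=3 t=7 v=2: → [5,10); WM=4
i=4 t=10 v=7: → [10,15); WM=7; [0,5) fires=2
i=5 t=13 v=9: → [10,15); WM=10; [5,10) fires=2
i=6 t=9 v=4: → [5,10); WM=10
i=7 t=14 v=3: → [10,15); WM=11
i=8 t=15 v=2: → [15,20); WM=12
i=9 t=11 v=7: → [10,15); WM=12
i=10 t=14 v=3: → [10,15); WM=12
i=11 t=16 v=2: → [15,20); WM=13
i=12 t=14 v=9: → [10,15); WM=13
i=13 t=19 v=6: → [15,20); WM=16; [10,15) fires=6
i=14 t=22 v=6: → [20,25); WM=19
i=15 t=23 v=6: → [20,25); WM=20; [15,20) fires=3
i=16 t=23 v=7: → [20,25); WM=20
i=17 t=15 v=5: DROP (t<20-3); WM=20
i=18 t=15 v=8: DROP (t<20-3); WM=20

2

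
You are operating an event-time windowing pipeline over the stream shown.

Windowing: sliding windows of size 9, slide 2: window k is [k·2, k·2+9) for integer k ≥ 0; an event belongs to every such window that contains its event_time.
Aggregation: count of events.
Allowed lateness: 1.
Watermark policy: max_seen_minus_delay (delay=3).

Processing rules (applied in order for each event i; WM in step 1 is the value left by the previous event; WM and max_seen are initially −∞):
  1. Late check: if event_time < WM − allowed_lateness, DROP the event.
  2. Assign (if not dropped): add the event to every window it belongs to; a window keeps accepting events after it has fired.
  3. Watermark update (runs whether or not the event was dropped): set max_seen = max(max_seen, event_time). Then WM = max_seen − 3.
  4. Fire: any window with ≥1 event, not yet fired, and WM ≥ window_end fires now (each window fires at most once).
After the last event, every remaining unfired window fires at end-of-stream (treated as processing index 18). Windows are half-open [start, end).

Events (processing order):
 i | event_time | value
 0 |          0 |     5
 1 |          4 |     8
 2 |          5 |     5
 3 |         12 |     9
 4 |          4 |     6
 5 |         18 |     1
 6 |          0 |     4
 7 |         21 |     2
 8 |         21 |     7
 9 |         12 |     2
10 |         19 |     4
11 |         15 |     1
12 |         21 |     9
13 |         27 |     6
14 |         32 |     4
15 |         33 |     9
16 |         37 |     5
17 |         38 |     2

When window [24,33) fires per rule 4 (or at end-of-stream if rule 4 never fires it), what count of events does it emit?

i=0 t=0 v=5: → [0,9); WM=-3
i=1 t=4 v=8: → [4,13),[2,11),[0,9); WM=1
i=2 t=5 v=5: → [4,13),[2,11),[0,9); WM=2
i=3 t=12 v=9: → [12,21),[10,19),[8,17),[6,15),[4,13); WM=9; [0,9) fires=3
i=4 t=4 v=6: DROP (t<9-1); WM=9
i=5 t=18 v=1: → [18,27),[16,25),[14,23),[12,21),[10,19); WM=15; [2,11) fires=2 [4,13) fires=3 [6,15) fires=1
i=6 t=0 v=4: DROP (t<15-1); WM=15
i=7 t=21 v=2: → [20,29),[18,27),[16,25),[14,23); WM=18; [8,17) fires=1
i=8 t=21 v=7: → [20,29),[18,27),[16,25),[14,23); WM=18
i=9 t=12 v=2: DROP (t<18-1); WM=18
i=10 t=19 v=4: → [18,27),[16,25),[14,23),[12,21); WM=18
i=11 t=15 v=1: DROP (t<18-1); WM=18
i=12 t=21 v=9: → [20,29),[18,27),[16,25),[14,23); WM=18
i=13 t=27 v=6: → [26,35),[24,33),[22,31),[20,29); WM=24; [10,19) fires=2 [12,21) fires=3 [14,23) fires=5
i=14 t=32 v=4: → [32,41),[30,39),[28,37),[26,35),[24,33); WM=29; [16,25) fires=5 [18,27) fires=5 [20,29) fires=4
i=15 t=33 v=9: → [32,41),[30,39),[28,37),[26,35); WM=30
i=16 t=37 v=5: → [36,45),[34,43),[32,41),[30,39); WM=34; [22,31) fires=1 [24,33) fires=2
i=17 t=38 v=2: → [38,47),[36,45),[34,43),[32,41),[30,39); WM=35; [26,35) fires=3

2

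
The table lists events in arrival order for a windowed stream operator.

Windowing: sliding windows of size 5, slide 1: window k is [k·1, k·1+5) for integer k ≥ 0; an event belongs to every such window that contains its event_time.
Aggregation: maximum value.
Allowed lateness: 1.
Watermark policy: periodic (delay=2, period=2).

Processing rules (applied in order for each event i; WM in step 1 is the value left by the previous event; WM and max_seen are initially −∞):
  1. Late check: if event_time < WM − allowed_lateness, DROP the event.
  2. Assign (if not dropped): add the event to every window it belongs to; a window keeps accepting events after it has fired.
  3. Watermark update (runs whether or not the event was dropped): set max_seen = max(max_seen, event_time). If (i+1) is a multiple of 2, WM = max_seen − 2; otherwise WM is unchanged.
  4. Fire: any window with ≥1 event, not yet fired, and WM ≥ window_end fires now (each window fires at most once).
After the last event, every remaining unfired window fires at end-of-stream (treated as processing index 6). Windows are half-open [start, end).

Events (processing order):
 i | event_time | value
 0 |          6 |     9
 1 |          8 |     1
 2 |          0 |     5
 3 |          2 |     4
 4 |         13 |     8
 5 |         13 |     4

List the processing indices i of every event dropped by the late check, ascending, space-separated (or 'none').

i=0 t=6 v=9: → [6,11),[5,10),[4,9),[3,8),[2,7); WM=−∞
i=1 t=8 v=1: → [8,13),[7,12),[6,11),[5,10),[4,9); WM=6
i=2 t=0 v=5: DROP (t<6-1); WM=6
i=3 t=2 v=4: DROP (t<6-1); WM=6
i=4 t=13 v=8: → [13,18),[12,17),[11,16),[10,15),[9,14); WM=6
i=5 t=13 v=4: → [13,18),[12,17),[11,16),[10,15),[9,14); WM=11; [2,7) fires=9 [3,8) fires=9 [4,9) fires=9 [5,10) fires=9 [6,11) fires=9

2 3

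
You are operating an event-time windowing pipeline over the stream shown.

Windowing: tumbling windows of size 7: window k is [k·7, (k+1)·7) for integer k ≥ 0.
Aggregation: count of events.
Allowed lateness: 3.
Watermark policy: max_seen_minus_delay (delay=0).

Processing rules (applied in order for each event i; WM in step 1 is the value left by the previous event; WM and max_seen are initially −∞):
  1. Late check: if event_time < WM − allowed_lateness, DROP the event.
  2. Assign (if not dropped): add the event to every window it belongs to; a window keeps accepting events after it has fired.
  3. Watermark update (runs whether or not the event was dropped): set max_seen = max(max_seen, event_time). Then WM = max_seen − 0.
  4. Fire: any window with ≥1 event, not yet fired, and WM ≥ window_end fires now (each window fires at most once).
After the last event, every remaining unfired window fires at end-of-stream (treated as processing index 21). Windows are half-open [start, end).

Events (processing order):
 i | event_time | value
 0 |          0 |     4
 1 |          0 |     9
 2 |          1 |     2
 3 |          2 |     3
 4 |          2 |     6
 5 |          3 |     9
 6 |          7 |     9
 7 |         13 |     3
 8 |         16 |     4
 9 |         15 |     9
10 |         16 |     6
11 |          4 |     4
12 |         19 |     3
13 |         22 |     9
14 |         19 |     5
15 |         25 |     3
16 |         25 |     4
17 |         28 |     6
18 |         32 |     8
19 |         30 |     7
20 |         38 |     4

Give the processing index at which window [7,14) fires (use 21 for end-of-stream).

i=0 t=0 v=4: → [0,7); WM=0
i=1 t=0 v=9: → [0,7); WM=0
i=2 t=1 v=2: → [0,7); WM=1
i=3 t=2 v=3: → [0,7); WM=2
i=4 t=2 v=6: → [0,7); WM=2
i=5 t=3 v=9: → [0,7); WM=3
i=6 t=7 v=9: → [7,14); WM=7; [0,7) fires=6
i=7 t=13 v=3: → [7,14); WM=13
i=8 t=16 v=4: → [14,21); WM=16; [7,14) fires=2
i=9 t=15 v=9: → [14,21); WM=16
i=10 t=16 v=6: → [14,21); WM=16
i=11 t=4 v=4: DROP (t<16-3); WM=16
i=12 t=19 v=3: → [14,21); WM=19
i=13 t=22 v=9: → [21,28); WM=22; [14,21) fires=4
i=14 t=19 v=5: → [14,21); WM=22
i=15 t=25 v=3: → [21,28); WM=25
i=16 t=25 v=4: → [21,28); WM=25
i=17 t=28 v=6: → [28,35); WM=28; [21,28) fires=3
i=18 t=32 v=8: → [28,35); WM=32
i=19 t=30 v=7: → [28,35); WM=32
i=20 t=38 v=4: → [35,42); WM=38; [28,35) fires=3

8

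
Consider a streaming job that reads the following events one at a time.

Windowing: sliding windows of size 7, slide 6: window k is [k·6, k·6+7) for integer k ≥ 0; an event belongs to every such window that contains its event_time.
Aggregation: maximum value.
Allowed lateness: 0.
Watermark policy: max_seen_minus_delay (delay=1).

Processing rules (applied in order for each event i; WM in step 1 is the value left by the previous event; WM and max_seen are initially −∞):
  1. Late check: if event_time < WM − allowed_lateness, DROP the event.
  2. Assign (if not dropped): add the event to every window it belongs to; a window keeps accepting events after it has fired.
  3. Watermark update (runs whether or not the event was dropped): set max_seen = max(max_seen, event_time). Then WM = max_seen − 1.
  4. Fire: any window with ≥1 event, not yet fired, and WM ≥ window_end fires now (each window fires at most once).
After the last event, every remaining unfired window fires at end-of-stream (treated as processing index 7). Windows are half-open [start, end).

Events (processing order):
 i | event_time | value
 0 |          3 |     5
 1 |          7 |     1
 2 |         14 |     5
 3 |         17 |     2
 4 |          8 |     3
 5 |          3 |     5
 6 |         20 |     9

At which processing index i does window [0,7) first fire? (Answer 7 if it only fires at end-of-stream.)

i=0 t=3 v=5: → [0,7); WM=2
i=1 t=7 v=1: → [6,13); WM=6
i=2 t=14 v=5: → [12,19); WM=13; [0,7) fires=5 [6,13) fires=1
i=3 t=17 v=2: → [12,19); WM=16
i=4 t=8 v=3: DROP (t<16-0); WM=16
i=5 t=3 v=5: DROP (t<16-0); WM=16
i=6 t=20 v=9: → [18,25); WM=19; [12,19) fires=5

2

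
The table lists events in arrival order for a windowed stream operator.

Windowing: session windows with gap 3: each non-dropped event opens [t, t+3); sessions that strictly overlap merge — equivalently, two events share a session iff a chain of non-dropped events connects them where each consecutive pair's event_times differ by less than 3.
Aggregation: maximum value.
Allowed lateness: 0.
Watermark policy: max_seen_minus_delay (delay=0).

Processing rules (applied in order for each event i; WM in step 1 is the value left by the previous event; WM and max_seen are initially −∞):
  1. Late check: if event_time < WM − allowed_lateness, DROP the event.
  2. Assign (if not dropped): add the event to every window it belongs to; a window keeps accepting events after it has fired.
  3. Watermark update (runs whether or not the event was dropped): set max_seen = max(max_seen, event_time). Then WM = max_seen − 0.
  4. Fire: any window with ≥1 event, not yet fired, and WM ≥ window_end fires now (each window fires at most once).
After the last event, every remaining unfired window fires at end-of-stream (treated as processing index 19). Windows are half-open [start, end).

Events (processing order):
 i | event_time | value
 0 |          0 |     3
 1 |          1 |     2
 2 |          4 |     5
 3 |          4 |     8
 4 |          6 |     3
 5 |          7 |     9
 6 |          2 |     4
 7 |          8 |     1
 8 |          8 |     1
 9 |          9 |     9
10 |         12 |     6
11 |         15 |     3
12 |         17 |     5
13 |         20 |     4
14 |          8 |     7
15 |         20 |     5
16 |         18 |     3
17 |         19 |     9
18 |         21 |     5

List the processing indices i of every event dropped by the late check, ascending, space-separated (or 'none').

6 14 16 17

i=0 t=0 v=3: → [0,3); WM=0
i=1 t=1 v=2: → [0,4); WM=1
i=2 t=4 v=5: → [4,7); WM=4
i=3 t=4 v=8: → [4,7); WM=4
i=4 t=6 v=3: → [4,9); WM=6
i=5 t=7 v=9: → [4,10); WM=7
i=6 t=2 v=4: DROP (t<7-0); WM=7
i=7 t=8 v=1: → [4,11); WM=8
i=8 t=8 v=1: → [4,11); WM=8
i=9 t=9 v=9: → [4,12); WM=9
i=10 t=12 v=6: → [12,15); WM=12
i=11 t=15 v=3: → [15,18); WM=15
i=12 t=17 v=5: → [15,20); WM=17
i=13 t=20 v=4: → [20,23); WM=20
i=14 t=8 v=7: DROP (t<20-0); WM=20
i=15 t=20 v=5: → [20,23); WM=20
i=16 t=18 v=3: DROP (t<20-0); WM=20
i=17 t=19 v=9: DROP (t<20-0); WM=20
i=18 t=21 v=5: → [20,24); WM=21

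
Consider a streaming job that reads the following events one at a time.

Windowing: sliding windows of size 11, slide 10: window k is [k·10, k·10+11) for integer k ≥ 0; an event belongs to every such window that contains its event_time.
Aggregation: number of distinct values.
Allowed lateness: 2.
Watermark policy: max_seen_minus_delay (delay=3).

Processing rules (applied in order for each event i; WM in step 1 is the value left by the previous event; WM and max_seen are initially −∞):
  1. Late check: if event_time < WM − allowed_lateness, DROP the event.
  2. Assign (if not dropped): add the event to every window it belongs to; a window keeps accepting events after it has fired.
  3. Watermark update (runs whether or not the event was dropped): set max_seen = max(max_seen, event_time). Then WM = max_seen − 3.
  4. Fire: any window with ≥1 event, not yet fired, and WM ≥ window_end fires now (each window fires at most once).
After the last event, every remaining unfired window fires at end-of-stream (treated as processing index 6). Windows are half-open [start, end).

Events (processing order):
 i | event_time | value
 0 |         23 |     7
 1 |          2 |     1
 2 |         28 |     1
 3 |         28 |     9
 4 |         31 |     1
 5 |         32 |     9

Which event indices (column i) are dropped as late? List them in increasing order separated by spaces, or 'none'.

1

i=0 t=23 v=7: → [20,31); WM=20
i=1 t=2 v=1: DROP (t<20-2); WM=20
i=2 t=28 v=1: → [20,31); WM=25
i=3 t=28 v=9: → [20,31); WM=25
i=4 t=31 v=1: → [30,41); WM=28
i=5 t=32 v=9: → [30,41); WM=29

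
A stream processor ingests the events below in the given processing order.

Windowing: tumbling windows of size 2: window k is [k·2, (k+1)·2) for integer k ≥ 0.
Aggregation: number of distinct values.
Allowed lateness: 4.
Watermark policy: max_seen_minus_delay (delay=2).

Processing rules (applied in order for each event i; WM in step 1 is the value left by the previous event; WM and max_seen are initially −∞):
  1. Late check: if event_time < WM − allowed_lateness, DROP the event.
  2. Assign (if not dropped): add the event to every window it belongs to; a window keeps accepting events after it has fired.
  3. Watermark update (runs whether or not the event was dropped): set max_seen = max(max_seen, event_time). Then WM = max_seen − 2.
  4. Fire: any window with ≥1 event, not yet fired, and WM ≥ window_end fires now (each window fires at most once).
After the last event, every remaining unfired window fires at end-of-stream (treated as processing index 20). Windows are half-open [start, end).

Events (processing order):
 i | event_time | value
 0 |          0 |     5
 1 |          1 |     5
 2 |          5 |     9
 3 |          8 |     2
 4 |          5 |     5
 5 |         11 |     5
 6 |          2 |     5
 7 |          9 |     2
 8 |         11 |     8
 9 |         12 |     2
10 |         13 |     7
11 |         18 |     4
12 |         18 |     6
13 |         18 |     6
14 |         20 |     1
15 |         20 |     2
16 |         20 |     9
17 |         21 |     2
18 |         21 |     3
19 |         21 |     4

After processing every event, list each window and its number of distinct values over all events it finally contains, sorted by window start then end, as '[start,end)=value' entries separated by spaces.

i=0 t=0 v=5: → [0,2); WM=-2
i=1 t=1 v=5: → [0,2); WM=-1
i=2 t=5 v=9: → [4,6); WM=3; [0,2) fires=1
i=3 t=8 v=2: → [8,10); WM=6; [4,6) fires=1
i=4 t=5 v=5: → [4,6); WM=6
i=5 t=11 v=5: → [10,12); WM=9
i=6 t=2 v=5: DROP (t<9-4); WM=9
i=7 t=9 v=2: → [8,10); WM=9
i=8 t=11 v=8: → [10,12); WM=9
i=9 t=12 v=2: → [12,14); WM=10; [8,10) fires=1
i=10 t=13 v=7: → [12,14); WM=11
i=11 t=18 v=4: → [18,20); WM=16; [10,12) fires=2 [12,14) fires=2
i=12 t=18 v=6: → [18,20); WM=16
i=13 t=18 v=6: → [18,20); WM=16
i=14 t=20 v=1: → [20,22); WM=18
i=15 t=20 v=2: → [20,22); WM=18
i=16 t=20 v=9: → [20,22); WM=18
i=17 t=21 v=2: → [20,22); WM=19
i=18 t=21 v=3: → [20,22); WM=19
i=19 t=21 v=4: → [20,22); WM=19

[0,2)=1 [4,6)=2 [8,10)=1 [10,12)=2 [12,14)=2 [18,20)=2 [20,22)=5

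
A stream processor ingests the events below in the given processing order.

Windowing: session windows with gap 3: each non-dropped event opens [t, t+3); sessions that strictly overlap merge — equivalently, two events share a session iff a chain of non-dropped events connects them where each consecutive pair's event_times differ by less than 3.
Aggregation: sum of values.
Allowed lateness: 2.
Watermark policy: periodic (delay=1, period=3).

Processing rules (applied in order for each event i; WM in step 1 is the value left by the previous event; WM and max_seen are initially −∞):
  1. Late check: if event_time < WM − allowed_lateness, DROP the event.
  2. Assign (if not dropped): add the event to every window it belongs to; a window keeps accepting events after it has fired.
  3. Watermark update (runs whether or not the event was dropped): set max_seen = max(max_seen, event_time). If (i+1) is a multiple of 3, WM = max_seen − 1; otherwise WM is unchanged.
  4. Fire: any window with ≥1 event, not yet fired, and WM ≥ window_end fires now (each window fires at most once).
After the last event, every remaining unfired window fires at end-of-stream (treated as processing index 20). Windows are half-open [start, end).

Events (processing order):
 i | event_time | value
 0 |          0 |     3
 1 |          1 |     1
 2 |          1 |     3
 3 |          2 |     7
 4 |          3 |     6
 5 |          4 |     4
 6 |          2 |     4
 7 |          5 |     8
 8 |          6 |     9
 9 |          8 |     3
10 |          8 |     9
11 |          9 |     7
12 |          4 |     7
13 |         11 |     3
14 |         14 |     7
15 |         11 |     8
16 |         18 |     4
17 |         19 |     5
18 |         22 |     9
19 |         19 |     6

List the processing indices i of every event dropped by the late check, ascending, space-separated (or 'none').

12

i=0 t=0 v=3: → [0,3); WM=−∞
i=1 t=1 v=1: → [0,4); WM=−∞
i=2 t=1 v=3: → [0,4); WM=0
i=3 t=2 v=7: → [0,5); WM=0
i=4 t=3 v=6: → [0,6); WM=0
i=5 t=4 v=4: → [0,7); WM=3
i=6 t=2 v=4: → [0,7); WM=3
i=7 t=5 v=8: → [0,8); WM=3
i=8 t=6 v=9: → [0,9); WM=5
i=9 t=8 v=3: → [0,11); WM=5
i=10 t=8 v=9: → [0,11); WM=5
i=11 t=9 v=7: → [0,12); WM=8
i=12 t=4 v=7: DROP (t<8-2); WM=8
i=13 t=11 v=3: → [0,14); WM=8
i=14 t=14 v=7: → [14,17); WM=13
i=15 t=11 v=8: → [0,14); WM=13
i=16 t=18 v=4: → [18,21); WM=13
i=17 t=19 v=5: → [18,22); WM=18
i=18 t=22 v=9: → [22,25); WM=18
i=19 t=19 v=6: → [18,22); WM=18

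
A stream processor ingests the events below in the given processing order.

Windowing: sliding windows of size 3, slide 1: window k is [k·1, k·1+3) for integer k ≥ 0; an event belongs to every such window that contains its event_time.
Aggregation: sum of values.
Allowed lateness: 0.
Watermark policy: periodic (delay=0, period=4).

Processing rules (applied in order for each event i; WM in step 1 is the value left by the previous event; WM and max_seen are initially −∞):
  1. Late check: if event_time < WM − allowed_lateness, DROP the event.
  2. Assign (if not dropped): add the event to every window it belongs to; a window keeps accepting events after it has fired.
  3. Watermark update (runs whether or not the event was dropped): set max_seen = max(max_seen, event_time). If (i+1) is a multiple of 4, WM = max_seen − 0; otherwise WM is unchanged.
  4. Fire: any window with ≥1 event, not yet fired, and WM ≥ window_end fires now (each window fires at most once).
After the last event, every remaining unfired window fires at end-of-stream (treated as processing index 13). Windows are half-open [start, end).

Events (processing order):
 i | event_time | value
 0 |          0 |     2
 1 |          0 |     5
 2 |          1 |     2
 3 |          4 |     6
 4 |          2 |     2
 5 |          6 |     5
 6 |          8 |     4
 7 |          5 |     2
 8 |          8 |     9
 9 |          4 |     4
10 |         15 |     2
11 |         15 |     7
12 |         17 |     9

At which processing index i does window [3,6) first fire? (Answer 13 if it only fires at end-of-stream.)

i=0 t=0 v=2: → [0,3); WM=−∞
i=1 t=0 v=5: → [0,3); WM=−∞
i=2 t=1 v=2: → [1,4),[0,3); WM=−∞
i=3 t=4 v=6: → [4,7),[3,6),[2,5); WM=4; [0,3) fires=9 [1,4) fires=2
i=4 t=2 v=2: DROP (t<4-0); WM=4
i=5 t=6 v=5: → [6,9),[5,8),[4,7); WM=4
i=6 t=8 v=4: → [8,11),[7,10),[6,9); WM=4
i=7 t=5 v=2: → [5,8),[4,7),[3,6); WM=8; [2,5) fires=6 [3,6) fires=8 [4,7) fires=13 [5,8) fires=7
i=8 t=8 v=9: → [8,11),[7,10),[6,9); WM=8
i=9 t=4 v=4: DROP (t<8-0); WM=8
i=10 t=15 v=2: → [15,18),[14,17),[13,16); WM=8
i=11 t=15 v=7: → [15,18),[14,17),[13,16); WM=15; [6,9) fires=18 [7,10) fires=13 [8,11) fires=13
i=12 t=17 v=9: → [17,20),[16,19),[15,18); WM=15

7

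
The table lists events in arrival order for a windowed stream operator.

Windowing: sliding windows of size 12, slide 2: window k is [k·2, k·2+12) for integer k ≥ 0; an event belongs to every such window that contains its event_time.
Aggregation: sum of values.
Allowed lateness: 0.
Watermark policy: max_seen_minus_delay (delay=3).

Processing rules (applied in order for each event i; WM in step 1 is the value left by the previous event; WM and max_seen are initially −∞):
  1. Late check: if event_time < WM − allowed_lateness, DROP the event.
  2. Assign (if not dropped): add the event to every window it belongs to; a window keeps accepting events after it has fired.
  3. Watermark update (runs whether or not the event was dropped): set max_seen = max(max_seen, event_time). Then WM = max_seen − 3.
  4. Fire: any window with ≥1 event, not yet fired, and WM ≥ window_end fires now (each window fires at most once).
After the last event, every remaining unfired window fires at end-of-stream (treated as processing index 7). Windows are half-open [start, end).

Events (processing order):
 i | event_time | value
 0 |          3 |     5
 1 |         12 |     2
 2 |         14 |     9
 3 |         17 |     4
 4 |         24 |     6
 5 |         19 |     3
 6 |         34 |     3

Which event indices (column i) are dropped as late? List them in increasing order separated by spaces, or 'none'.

5

i=0 t=3 v=5: → [2,14),[0,12); WM=0
i=1 t=12 v=2: → [12,24),[10,22),[8,20),[6,18),[4,16),[2,14); WM=9
i=2 t=14 v=9: → [14,26),[12,24),[10,22),[8,20),[6,18),[4,16); WM=11
i=3 t=17 v=4: → [16,28),[14,26),[12,24),[10,22),[8,20),[6,18); WM=14; [0,12) fires=5 [2,14) fires=7
i=4 t=24 v=6: → [24,36),[22,34),[20,32),[18,30),[16,28),[14,26); WM=21; [4,16) fires=11 [6,18) fires=15 [8,20) fires=15
i=5 t=19 v=3: DROP (t<21-0); WM=21
i=6 t=34 v=3: → [34,46),[32,44),[30,42),[28,40),[26,38),[24,36); WM=31; [10,22) fires=15 [12,24) fires=15 [14,26) fires=19 [16,28) fires=10 [18,30) fires=6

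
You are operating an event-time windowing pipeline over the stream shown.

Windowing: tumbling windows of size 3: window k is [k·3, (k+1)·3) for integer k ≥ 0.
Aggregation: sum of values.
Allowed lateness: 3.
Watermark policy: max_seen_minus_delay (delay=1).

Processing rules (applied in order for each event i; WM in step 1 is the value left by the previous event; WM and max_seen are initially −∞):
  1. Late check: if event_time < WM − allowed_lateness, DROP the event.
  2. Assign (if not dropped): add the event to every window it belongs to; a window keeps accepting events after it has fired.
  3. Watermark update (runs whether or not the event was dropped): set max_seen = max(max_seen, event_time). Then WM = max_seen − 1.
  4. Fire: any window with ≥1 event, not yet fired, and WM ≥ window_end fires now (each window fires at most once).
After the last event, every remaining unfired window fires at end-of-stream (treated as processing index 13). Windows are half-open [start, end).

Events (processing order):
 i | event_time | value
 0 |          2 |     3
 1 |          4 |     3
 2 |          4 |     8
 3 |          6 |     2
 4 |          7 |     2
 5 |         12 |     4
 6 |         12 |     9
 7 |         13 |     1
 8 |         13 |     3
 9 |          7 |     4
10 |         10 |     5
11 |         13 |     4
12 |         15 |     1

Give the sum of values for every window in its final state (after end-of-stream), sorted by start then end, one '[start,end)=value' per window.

[0,3)=3 [3,6)=11 [6,9)=4 [9,12)=5 [12,15)=21 [15,18)=1

i=0 t=2 v=3: → [0,3); WM=1
i=1 t=4 v=3: → [3,6); WM=3; [0,3) fires=3
i=2 t=4 v=8: → [3,6); WM=3
i=3 t=6 v=2: → [6,9); WM=5
i=4 t=7 v=2: → [6,9); WM=6; [3,6) fires=11
i=5 t=12 v=4: → [12,15); WM=11; [6,9) fires=4
i=6 t=12 v=9: → [12,15); WM=11
i=7 t=13 v=1: → [12,15); WM=12
i=8 t=13 v=3: → [12,15); WM=12
i=9 t=7 v=4: DROP (t<12-3); WM=12
i=10 t=10 v=5: → [9,12); WM=12; [9,12) fires=5
i=11 t=13 v=4: → [12,15); WM=12
i=12 t=15 v=1: → [15,18); WM=14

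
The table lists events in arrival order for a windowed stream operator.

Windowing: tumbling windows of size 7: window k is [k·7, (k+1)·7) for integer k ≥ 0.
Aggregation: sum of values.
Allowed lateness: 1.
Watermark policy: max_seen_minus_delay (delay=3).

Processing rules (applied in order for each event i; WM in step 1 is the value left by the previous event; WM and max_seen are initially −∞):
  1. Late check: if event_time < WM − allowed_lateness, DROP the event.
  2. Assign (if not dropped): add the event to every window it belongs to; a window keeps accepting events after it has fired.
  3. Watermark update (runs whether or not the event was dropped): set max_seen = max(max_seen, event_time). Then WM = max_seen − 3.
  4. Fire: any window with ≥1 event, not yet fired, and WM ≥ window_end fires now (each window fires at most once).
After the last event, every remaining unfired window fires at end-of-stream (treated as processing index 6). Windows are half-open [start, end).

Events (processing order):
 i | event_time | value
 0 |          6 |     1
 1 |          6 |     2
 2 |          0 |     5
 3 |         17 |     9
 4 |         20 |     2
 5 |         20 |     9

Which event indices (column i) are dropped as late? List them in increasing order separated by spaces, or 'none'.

i=0 t=6 v=1: → [0,7); WM=3
i=1 t=6 v=2: → [0,7); WM=3
i=2 t=0 v=5: DROP (t<3-1); WM=3
i=3 t=17 v=9: → [14,21); WM=14; [0,7) fires=3
i=4 t=20 v=2: → [14,21); WM=17
i=5 t=20 v=9: → [14,21); WM=17

2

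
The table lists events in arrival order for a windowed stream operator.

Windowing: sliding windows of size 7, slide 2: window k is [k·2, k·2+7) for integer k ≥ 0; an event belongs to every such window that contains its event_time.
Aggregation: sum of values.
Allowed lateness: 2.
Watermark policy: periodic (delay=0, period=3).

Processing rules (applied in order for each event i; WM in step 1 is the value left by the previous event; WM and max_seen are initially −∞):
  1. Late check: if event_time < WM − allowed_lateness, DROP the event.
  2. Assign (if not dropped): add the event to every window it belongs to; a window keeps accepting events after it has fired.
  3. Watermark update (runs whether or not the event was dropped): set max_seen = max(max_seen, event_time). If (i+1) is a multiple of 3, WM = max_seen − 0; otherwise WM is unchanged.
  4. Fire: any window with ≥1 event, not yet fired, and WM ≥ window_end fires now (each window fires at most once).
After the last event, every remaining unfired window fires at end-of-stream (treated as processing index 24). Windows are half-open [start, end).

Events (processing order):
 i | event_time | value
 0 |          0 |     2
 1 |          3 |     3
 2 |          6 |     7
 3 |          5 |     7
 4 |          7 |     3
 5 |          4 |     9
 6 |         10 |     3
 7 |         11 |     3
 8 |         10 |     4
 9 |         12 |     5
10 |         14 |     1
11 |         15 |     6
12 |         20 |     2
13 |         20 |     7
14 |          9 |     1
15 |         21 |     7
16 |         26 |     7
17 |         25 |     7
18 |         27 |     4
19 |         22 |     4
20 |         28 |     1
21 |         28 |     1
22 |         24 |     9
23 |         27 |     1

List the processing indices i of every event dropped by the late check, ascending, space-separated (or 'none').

i=0 t=0 v=2: → [0,7); WM=−∞
i=1 t=3 v=3: → [2,9),[0,7); WM=−∞
i=2 t=6 v=7: → [6,13),[4,11),[2,9),[0,7); WM=6
i=3 t=5 v=7: → [4,11),[2,9),[0,7); WM=6
i=4 t=7 v=3: → [6,13),[4,11),[2,9); WM=6
i=5 t=4 v=9: → [4,11),[2,9),[0,7); WM=7; [0,7) fires=28
i=6 t=10 v=3: → [10,17),[8,15),[6,13),[4,11); WM=7
i=7 t=11 v=3: → [10,17),[8,15),[6,13); WM=7
i=8 t=10 v=4: → [10,17),[8,15),[6,13),[4,11); WM=11; [2,9) fires=29 [4,11) fires=33
i=9 t=12 v=5: → [12,19),[10,17),[8,15),[6,13); WM=11
i=10 t=14 v=1: → [14,21),[12,19),[10,17),[8,15); WM=11
i=11 t=15 v=6: → [14,21),[12,19),[10,17); WM=15; [6,13) fires=25 [8,15) fires=16
i=12 t=20 v=2: → [20,27),[18,25),[16,23),[14,21); WM=15
i=13 t=20 v=7: → [20,27),[18,25),[16,23),[14,21); WM=15
i=14 t=9 v=1: DROP (t<15-2); WM=20; [10,17) fires=22 [12,19) fires=12
i=15 t=21 v=7: → [20,27),[18,25),[16,23); WM=20
i=16 t=26 v=7: → [26,33),[24,31),[22,29),[20,27); WM=20
i=17 t=25 v=7: → [24,31),[22,29),[20,27); WM=26; [14,21) fires=16 [16,23) fires=16 [18,25) fires=16
i=18 t=27 v=4: → [26,33),[24,31),[22,29); WM=26
i=19 t=22 v=4: DROP (t<26-2); WM=26
i=20 t=28 v=1: → [28,35),[26,33),[24,31),[22,29); WM=28; [20,27) fires=30
i=21 t=28 v=1: → [28,35),[26,33),[24,31),[22,29); WM=28
i=22 t=24 v=9: DROP (t<28-2); WM=28
i=23 t=27 v=1: → [26,33),[24,31),[22,29); WM=28

14 19 22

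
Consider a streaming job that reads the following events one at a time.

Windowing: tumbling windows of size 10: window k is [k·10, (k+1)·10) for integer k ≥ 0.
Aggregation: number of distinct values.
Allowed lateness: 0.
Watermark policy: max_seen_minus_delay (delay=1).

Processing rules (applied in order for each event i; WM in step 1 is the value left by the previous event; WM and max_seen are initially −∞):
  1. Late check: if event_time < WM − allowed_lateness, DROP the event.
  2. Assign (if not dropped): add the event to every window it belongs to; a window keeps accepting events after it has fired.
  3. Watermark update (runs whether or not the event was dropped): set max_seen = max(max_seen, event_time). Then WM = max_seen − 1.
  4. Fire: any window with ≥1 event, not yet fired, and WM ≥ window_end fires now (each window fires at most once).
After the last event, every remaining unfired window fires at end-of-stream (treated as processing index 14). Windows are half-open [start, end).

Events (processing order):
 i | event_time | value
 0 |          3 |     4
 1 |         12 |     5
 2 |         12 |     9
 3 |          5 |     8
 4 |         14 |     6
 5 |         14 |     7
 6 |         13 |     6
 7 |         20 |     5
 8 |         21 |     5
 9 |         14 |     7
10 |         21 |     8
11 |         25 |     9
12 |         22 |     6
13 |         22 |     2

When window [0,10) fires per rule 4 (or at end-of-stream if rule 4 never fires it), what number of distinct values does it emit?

i=0 t=3 v=4: → [0,10); WM=2
i=1 t=12 v=5: → [10,20); WM=11; [0,10) fires=1
i=2 t=12 v=9: → [10,20); WM=11
i=3 t=5 v=8: DROP (t<11-0); WM=11
i=4 t=14 v=6: → [10,20); WM=13
i=5 t=14 v=7: → [10,20); WM=13
i=6 t=13 v=6: → [10,20); WM=13
i=7 t=20 v=5: → [20,30); WM=19
i=8 t=21 v=5: → [20,30); WM=20; [10,20) fires=4
i=9 t=14 v=7: DROP (t<20-0); WM=20
i=10 t=21 v=8: → [20,30); WM=20
i=11 t=25 v=9: → [20,30); WM=24
i=12 t=22 v=6: DROP (t<24-0); WM=24
i=13 t=22 v=2: DROP (t<24-0); WM=24

1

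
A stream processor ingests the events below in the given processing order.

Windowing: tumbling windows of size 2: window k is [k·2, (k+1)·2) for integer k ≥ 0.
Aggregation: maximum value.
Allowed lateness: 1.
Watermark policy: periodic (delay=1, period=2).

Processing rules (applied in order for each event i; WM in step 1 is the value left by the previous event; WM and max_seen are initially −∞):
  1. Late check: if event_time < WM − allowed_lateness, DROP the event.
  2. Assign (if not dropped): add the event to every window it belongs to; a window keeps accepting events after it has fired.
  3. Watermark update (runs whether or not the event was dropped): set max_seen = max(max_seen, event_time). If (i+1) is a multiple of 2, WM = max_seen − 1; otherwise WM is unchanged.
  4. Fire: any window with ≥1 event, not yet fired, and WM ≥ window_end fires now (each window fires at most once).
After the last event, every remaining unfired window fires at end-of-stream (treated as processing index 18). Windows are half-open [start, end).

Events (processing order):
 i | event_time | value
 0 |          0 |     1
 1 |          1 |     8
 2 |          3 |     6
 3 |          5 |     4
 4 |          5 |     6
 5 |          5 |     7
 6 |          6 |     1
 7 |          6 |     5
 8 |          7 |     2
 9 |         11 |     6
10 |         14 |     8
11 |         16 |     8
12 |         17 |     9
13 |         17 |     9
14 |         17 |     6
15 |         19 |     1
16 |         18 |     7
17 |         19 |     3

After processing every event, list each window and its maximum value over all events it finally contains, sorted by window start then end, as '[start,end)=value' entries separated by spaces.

i=0 t=0 v=1: → [0,2); WM=−∞
i=1 t=1 v=8: → [0,2); WM=0
i=2 t=3 v=6: → [2,4); WM=0
i=3 t=5 v=4: → [4,6); WM=4; [0,2) fires=8 [2,4) fires=6
i=4 t=5 v=6: → [4,6); WM=4
i=5 t=5 v=7: → [4,6); WM=4
i=6 t=6 v=1: → [6,8); WM=4
i=7 t=6 v=5: → [6,8); WM=5
i=8 t=7 v=2: → [6,8); WM=5
i=9 t=11 v=6: → [10,12); WM=10; [4,6) fires=7 [6,8) fires=5
i=10 t=14 v=8: → [14,16); WM=10
i=11 t=16 v=8: → [16,18); WM=15; [10,12) fires=6
i=12 t=17 v=9: → [16,18); WM=15
i=13 t=17 v=9: → [16,18); WM=16; [14,16) fires=8
i=14 t=17 v=6: → [16,18); WM=16
i=15 t=19 v=1: → [18,20); WM=18; [16,18) fires=9
i=16 t=18 v=7: → [18,20); WM=18
i=17 t=19 v=3: → [18,20); WM=18

[0,2)=8 [2,4)=6 [4,6)=7 [6,8)=5 [10,12)=6 [14,16)=8 [16,18)=9 [18,20)=7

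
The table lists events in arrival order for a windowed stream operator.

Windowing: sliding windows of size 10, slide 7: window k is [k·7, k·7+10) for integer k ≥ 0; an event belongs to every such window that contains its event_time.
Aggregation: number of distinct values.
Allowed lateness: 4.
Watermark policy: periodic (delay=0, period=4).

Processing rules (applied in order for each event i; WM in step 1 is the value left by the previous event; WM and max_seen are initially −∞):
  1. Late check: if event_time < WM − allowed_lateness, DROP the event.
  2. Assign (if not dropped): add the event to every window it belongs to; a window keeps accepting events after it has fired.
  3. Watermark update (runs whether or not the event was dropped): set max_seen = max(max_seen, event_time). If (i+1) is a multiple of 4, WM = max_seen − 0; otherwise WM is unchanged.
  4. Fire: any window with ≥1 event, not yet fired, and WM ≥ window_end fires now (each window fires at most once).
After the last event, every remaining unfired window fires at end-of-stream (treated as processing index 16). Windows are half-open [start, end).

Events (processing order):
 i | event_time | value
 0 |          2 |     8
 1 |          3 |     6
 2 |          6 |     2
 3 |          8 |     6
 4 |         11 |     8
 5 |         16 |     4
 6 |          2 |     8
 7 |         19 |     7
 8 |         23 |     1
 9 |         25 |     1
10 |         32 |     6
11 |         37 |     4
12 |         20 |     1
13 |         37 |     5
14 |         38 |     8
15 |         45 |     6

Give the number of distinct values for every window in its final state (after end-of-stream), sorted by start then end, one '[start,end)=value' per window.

[0,10)=3 [7,17)=3 [14,24)=3 [21,31)=1 [28,38)=3 [35,45)=3 [42,52)=1

i=0 t=2 v=8: → [0,10); WM=−∞
i=1 t=3 v=6: → [0,10); WM=−∞
i=2 t=6 v=2: → [0,10); WM=−∞
i=3 t=8 v=6: → [7,17),[0,10); WM=8
i=4 t=11 v=8: → [7,17); WM=8
i=5 t=16 v=4: → [14,24),[7,17); WM=8
i=6 t=2 v=8: DROP (t<8-4); WM=8
i=7 t=19 v=7: → [14,24); WM=19; [0,10) fires=3 [7,17) fires=3
i=8 t=23 v=1: → [21,31),[14,24); WM=19
i=9 t=25 v=1: → [21,31); WM=19
i=10 t=32 v=6: → [28,38); WM=19
i=11 t=37 v=4: → [35,45),[28,38); WM=37; [14,24) fires=3 [21,31) fires=1
i=12 t=20 v=1: DROP (t<37-4); WM=37
i=13 t=37 v=5: → [35,45),[28,38); WM=37
i=14 t=38 v=8: → [35,45); WM=37
i=15 t=45 v=6: → [42,52); WM=45; [28,38) fires=3 [35,45) fires=3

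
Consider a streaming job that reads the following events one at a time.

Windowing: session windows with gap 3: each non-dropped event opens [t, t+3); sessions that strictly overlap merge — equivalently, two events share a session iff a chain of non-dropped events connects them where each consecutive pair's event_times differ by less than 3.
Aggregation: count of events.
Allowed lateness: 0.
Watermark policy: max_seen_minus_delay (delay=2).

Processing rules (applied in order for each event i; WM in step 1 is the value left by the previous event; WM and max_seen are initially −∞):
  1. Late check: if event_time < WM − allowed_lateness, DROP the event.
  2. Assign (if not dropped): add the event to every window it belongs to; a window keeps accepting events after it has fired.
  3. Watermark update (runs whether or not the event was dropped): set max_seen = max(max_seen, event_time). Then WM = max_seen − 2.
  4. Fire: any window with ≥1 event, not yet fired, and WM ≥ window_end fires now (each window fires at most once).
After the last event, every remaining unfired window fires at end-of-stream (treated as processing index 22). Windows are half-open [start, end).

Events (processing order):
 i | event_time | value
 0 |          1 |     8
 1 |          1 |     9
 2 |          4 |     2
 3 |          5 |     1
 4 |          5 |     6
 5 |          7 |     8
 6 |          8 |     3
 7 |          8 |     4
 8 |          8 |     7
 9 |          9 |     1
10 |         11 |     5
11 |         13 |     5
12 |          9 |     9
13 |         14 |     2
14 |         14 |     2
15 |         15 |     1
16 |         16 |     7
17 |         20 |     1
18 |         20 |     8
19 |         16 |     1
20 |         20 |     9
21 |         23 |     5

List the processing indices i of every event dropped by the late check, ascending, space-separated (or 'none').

12 19

i=0 t=1 v=8: → [1,4); WM=-1
i=1 t=1 v=9: → [1,4); WM=-1
i=2 t=4 v=2: → [4,7); WM=2
i=3 t=5 v=1: → [4,8); WM=3
i=4 t=5 v=6: → [4,8); WM=3
i=5 t=7 v=8: → [4,10); WM=5
i=6 t=8 v=3: → [4,11); WM=6
i=7 t=8 v=4: → [4,11); WM=6
i=8 t=8 v=7: → [4,11); WM=6
i=9 t=9 v=1: → [4,12); WM=7
i=10 t=11 v=5: → [4,14); WM=9
i=11 t=13 v=5: → [4,16); WM=11
i=12 t=9 v=9: DROP (t<11-0); WM=11
i=13 t=14 v=2: → [4,17); WM=12
i=14 t=14 v=2: → [4,17); WM=12
i=15 t=15 v=1: → [4,18); WM=13
i=16 t=16 v=7: → [4,19); WM=14
i=17 t=20 v=1: → [20,23); WM=18
i=18 t=20 v=8: → [20,23); WM=18
i=19 t=16 v=1: DROP (t<18-0); WM=18
i=20 t=20 v=9: → [20,23); WM=18
i=21 t=23 v=5: → [23,26); WM=21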